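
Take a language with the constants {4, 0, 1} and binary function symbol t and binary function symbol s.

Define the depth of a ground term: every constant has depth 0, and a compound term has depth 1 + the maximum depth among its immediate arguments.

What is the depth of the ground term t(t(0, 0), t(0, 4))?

depth(t(0, 0)) = 1 + max(0, 0) = 1
depth(t(0, 4)) = 1 + max(0, 0) = 1
depth(t(t(0, 0), t(0, 4))) = 1 + max(1, 1) = 2

2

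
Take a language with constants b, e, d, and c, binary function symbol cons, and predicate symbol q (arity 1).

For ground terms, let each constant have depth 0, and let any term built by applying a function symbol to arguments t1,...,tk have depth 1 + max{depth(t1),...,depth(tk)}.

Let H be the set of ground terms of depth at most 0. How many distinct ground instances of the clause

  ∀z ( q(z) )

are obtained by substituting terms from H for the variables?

Ground terms of depth ≤ 0:
  Write N_k for the number of ground terms of depth ≤ k. A term of depth ≤ k is either a constant or a function symbol applied to arguments of depth ≤ k−1, so N_k = 4 + N_{k-1}^2.
  N_0 = 4
  Explicitly: b, e, d, c.
So there are 4 ground terms available for substitution.
The variable z ranges independently over the available ground terms, and distinct assignments produce distinct instances.
Number of ground instances = 4.

4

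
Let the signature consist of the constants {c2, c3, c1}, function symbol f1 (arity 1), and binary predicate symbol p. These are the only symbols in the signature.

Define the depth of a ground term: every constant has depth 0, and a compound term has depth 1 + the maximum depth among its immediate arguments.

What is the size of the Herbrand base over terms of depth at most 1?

36

First count ground terms of depth ≤ 1.
Let N_k = |{terms of depth ≤ k}|. Then N_0 = 3 and N_k = 3 + N_{k-1} for k ≥ 1 (one summand per function symbol, arity giving the exponent).
N_0 = 3
N_1 = 3 + 3 = 6
So |H| = 6.
A ground atom is a predicate applied to a tuple of terms from H, so the count is the sum over predicates of |H|^arity:
  p: 6^2 = 36
Total ground atoms: 36.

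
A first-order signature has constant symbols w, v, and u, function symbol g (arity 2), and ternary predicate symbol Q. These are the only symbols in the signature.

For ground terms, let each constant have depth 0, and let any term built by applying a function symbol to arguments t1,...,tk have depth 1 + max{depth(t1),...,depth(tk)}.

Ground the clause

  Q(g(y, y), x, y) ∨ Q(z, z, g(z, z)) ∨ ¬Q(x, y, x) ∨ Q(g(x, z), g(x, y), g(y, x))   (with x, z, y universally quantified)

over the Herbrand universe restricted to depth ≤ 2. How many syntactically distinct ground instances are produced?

Ground terms of depth ≤ 2:
  Count level by level. With function symbols g/2, the terms of depth ≤ k are the 3 constants together with each function applied to depth-≤(k−1) tuples, so N_k = 3 + N_{k-1}^2.
  N_0 = 3
  N_1 = 3 + 3^2 = 12
  N_2 = 3 + 12^2 = 147
So there are 147 ground terms available for substitution.
The clause has 3 distinct variables (x, z, y), each appearing in the body. In the free term algebra distinct substitutions yield syntactically distinct ground instances.
Number of ground instances = 147^3 = 3176523.

3176523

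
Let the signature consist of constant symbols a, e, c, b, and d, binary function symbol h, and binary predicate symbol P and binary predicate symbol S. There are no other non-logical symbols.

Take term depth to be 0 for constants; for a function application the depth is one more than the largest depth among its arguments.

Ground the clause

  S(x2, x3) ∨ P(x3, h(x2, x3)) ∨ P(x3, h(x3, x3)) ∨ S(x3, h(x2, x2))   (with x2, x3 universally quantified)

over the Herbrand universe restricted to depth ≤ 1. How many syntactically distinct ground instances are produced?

900

Ground terms of depth ≤ 1:
  Let N_k = |{terms of depth ≤ k}|. Then N_0 = 5 and N_k = 5 + N_{k-1}^2 for k ≥ 1 (one summand per function symbol, arity giving the exponent).
  N_0 = 5
  N_1 = 5 + 5^2 = 30
So there are 30 ground terms available for substitution.
There are 2 variables to instantiate (x2, x3), each occurring in at least one literal, so different choices give different ground instances.
Number of ground instances = 30^2 = 900.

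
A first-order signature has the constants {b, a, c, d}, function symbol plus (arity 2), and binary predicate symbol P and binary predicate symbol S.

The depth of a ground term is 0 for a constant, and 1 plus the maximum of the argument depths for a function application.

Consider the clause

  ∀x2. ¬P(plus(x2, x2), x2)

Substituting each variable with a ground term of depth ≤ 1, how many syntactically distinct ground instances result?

20

Ground terms of depth ≤ 1:
  Let N_k = |{terms of depth ≤ k}|. Then N_0 = 4 and N_k = 4 + N_{k-1}^2 for k ≥ 1 (one summand per function symbol, arity giving the exponent).
  N_0 = 4
  N_1 = 4 + 4^2 = 20
So there are 20 ground terms available for substitution.
The variable x2 ranges independently over the available ground terms, and distinct assignments produce distinct instances.
Number of ground instances = 20.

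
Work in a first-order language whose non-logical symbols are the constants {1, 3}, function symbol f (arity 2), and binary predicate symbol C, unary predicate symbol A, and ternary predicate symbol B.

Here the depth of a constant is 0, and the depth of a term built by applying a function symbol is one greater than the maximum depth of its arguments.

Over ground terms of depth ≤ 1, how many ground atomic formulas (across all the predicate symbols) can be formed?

First count ground terms of depth ≤ 1.
Let N_k = |{terms of depth ≤ k}|. Then N_0 = 2 and N_k = 2 + N_{k-1}^2 for k ≥ 1 (one summand per function symbol, arity giving the exponent).
N_0 = 2
N_1 = 2 + 2^2 = 6
Explicitly: 1, 3, f(1, 1), f(1, 3), f(3, 1), f(3, 3).
So |H| = 6.
Each predicate of arity r yields |H|^r ground atoms (one per choice of an r-tuple from H):
  C: 6^2 = 36;  A: 6;  B: 6^3 = 216
Total ground atoms: 36 + 6 + 216 = 258.

258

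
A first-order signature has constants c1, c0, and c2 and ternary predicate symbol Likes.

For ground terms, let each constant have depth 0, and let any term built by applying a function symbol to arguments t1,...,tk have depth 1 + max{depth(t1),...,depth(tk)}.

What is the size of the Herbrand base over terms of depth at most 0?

27

First count ground terms of depth ≤ 0.
With no function symbols every ground term is a constant, so there are exactly 3 ground terms at every depth bound.
N_0 = 3
Explicitly: c1, c0, c2.
So |H| = 3.
For each predicate symbol, the number of ground atoms is |H| raised to its arity; summing:
  Likes: 3^3 = 27
Total ground atoms: 27.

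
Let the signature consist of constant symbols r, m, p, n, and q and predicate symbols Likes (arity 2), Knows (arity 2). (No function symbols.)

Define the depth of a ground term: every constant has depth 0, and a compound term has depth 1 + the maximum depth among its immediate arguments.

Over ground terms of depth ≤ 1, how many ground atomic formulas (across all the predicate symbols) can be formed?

First count ground terms of depth ≤ 1.
With no function symbols every ground term is a constant, so there are exactly 5 ground terms at every depth bound.
N_0 = 5
N_1 = 5
So |H| = 5.
A ground atom is a predicate applied to a tuple of terms from H, so the count is the sum over predicates of |H|^arity:
  Likes: 5^2 = 25;  Knows: 5^2 = 25
Total ground atoms: 25 + 25 = 50.

50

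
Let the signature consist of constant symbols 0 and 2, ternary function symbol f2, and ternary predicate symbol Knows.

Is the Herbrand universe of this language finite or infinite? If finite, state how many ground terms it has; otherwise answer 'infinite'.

The signature has at least one function symbol (f2, arity 3) and at least one constant (0).
Iterating f2 gives infinitely many distinct ground terms: 0, f2(0, 0, 0), f2(f2(0, 0, 0), f2(0, 0, 0), f2(0, 0, 0)), ...
So the Herbrand universe is infinite.

infinite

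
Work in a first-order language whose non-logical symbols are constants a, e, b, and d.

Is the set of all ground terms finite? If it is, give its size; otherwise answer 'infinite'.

There are no function symbols, so every ground term is one of the 4 constants.
The Herbrand universe is {a, e, b, d}, which is finite with 4 elements.

4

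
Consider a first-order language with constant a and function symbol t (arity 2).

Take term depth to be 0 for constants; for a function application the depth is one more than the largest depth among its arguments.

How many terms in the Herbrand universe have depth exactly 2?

3

Let N_k = |{terms of depth ≤ k}|. Then N_0 = 1 and N_k = 1 + N_{k-1}^2 for k ≥ 1 (one summand per function symbol, arity giving the exponent).
N_0 = 1
N_1 = 1 + 1^2 = 2
N_2 = 1 + 2^2 = 5
Terms of depth exactly 2: N_2 − N_1 = 5 − 2 = 3.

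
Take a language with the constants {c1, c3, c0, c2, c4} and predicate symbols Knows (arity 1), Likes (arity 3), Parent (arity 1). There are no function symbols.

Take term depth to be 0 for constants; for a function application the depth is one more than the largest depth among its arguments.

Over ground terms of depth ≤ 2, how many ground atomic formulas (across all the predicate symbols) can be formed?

First count ground terms of depth ≤ 2.
With no function symbols every ground term is a constant, so there are exactly 5 ground terms at every depth bound.
N_0 = 5
N_1 = 5
N_2 = 5
So |H| = 5.
Ground atoms are formed by filling each argument slot of a predicate with a term from H, so an r-ary predicate gives |H|^r atoms:
  Knows: 5;  Likes: 5^3 = 125;  Parent: 5
Total ground atoms: 5 + 125 + 5 = 135.

135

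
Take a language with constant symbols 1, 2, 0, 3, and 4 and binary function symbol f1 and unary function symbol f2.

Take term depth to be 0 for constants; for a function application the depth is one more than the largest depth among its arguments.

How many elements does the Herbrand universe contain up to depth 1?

Let N_k = |{terms of depth ≤ k}|. Then N_0 = 5 and N_k = 5 + N_{k-1}^2 + N_{k-1} for k ≥ 1 (one summand per function symbol, arity giving the exponent).
N_0 = 5
N_1 = 5 + 5^2 + 5 = 35

35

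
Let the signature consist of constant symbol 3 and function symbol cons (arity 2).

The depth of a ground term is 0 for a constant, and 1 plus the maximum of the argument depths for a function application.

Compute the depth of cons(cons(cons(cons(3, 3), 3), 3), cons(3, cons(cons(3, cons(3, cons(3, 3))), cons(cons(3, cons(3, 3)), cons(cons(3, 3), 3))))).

depth(cons(3, 3)) = 1 + max(0, 0) = 1
depth(cons(cons(3, 3), 3)) = 1 + max(1, 0) = 2
depth(cons(cons(cons(3, 3), 3), 3)) = 1 + max(2, 0) = 3
depth(cons(3, cons(3, 3))) = 1 + max(0, 1) = 2
depth(cons(3, cons(3, cons(3, 3)))) = 1 + max(0, 2) = 3
depth(cons(cons(3, cons(3, 3)), cons(cons(3, 3), 3))) = 1 + max(2, 2) = 3
depth(cons(cons(3, cons(3, cons(3, 3))), cons(cons(3, cons(3, 3)), cons(cons(3, 3), 3)))) = 1 + max(3, 3) = 4
depth(cons(3, cons(cons(3, cons(3, cons(3, 3))), cons(cons(3, cons(3, 3)), cons(cons(3, 3), 3))))) = 1 + max(0, 4) = 5
depth(cons(cons(cons(cons(3, 3), 3), 3), cons(3, cons(cons(3, cons(3, cons(3, 3))), cons(cons(3, cons(3, 3)), cons(cons(3, 3), 3)))))) = 1 + max(3, 5) = 6

6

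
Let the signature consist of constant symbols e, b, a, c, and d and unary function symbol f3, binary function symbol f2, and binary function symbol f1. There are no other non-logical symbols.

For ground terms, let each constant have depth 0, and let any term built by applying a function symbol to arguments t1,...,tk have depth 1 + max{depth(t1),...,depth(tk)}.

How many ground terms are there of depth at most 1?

Let N_k = |{terms of depth ≤ k}|. Then N_0 = 5 and N_k = 5 + N_{k-1} + N_{k-1}^2 + N_{k-1}^2 for k ≥ 1 (one summand per function symbol, arity giving the exponent).
N_0 = 5
N_1 = 5 + 5 + 5^2 + 5^2 = 60

60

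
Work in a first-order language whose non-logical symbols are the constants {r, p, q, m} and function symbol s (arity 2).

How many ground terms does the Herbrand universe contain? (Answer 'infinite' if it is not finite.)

The signature has at least one function symbol (s, arity 2) and at least one constant (r).
Iterating s gives infinitely many distinct ground terms: r, s(r, r), s(s(r, r), s(r, r)), ...
So the Herbrand universe is infinite.

infinite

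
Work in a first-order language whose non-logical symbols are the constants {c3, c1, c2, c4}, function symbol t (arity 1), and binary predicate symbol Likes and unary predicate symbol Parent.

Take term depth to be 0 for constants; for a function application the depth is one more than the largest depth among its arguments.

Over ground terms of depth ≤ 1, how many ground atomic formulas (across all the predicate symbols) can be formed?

72

First count ground terms of depth ≤ 1.
If N_k denotes the number of depth-≤k ground terms, the 4 constants give N_0 = 4, and each function symbol of arity r contributes N_{k-1}^r new terms at level k: N_k = 4 + N_{k-1}.
N_0 = 4
N_1 = 4 + 4 = 8
So |H| = 8.
Each predicate of arity r yields |H|^r ground atoms (one per choice of an r-tuple from H):
  Likes: 8^2 = 64;  Parent: 8
Total ground atoms: 64 + 8 = 72.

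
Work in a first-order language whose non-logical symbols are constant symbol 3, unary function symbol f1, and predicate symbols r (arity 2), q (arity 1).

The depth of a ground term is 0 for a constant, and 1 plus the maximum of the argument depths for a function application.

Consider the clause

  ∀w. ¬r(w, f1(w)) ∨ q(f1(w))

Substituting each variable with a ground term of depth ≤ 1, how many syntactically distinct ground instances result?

2

Ground terms of depth ≤ 1:
  Let N_k count ground terms of depth at most k. Each non-constant term of depth ≤ k is some function symbol applied to depth-≤(k−1) arguments, giving N_k = 1 + N_{k-1}.
  N_0 = 1
  N_1 = 1 + 1 = 2
So there are 2 ground terms available for substitution.
There is 1 variable to instantiate (w),  occurring in at least one literal, so different choices give different ground instances.
Number of ground instances = 2.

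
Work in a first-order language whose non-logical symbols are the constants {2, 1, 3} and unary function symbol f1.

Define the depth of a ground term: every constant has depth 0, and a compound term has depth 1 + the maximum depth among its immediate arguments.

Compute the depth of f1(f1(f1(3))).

3

depth(f1(3)) = 1 + depth(3) = 1 + 0 = 1
depth(f1(f1(3))) = 1 + depth(f1(3)) = 1 + 1 = 2
depth(f1(f1(f1(3)))) = 1 + depth(f1(f1(3))) = 1 + 2 = 3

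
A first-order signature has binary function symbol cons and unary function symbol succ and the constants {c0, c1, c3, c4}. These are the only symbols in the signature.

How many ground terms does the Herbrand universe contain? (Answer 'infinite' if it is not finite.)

The signature has at least one function symbol (cons, arity 2) and at least one constant (c0).
Iterating cons gives infinitely many distinct ground terms: c0, cons(c0, c0), cons(cons(c0, c0), cons(c0, c0)), ...
So the Herbrand universe is infinite.

infinite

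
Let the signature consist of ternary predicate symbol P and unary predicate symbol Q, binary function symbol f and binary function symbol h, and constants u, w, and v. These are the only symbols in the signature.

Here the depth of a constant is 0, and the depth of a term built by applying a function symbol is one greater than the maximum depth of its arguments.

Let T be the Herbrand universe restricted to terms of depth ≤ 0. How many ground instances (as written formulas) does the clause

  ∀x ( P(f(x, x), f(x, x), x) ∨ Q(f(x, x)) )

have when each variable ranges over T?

Ground terms of depth ≤ 0:
  Write N_k for the number of ground terms of depth ≤ k. A term of depth ≤ k is either a constant or a function symbol applied to arguments of depth ≤ k−1, so N_k = 3 + N_{k-1}^2 + N_{k-1}^2.
  N_0 = 3
  Explicitly: u, w, v.
So there are 3 ground terms available for substitution.
The clause has 1 distinct variable (x), which appears in the body. In the free term algebra distinct substitutions yield syntactically distinct ground instances.
Number of ground instances = 3.

3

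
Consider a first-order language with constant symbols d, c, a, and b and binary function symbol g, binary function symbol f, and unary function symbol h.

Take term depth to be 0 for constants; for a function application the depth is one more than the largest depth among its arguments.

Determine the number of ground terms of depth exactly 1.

36

Write N_k for the number of ground terms of depth ≤ k. A term of depth ≤ k is either a constant or a function symbol applied to arguments of depth ≤ k−1, so N_k = 4 + N_{k-1}^2 + N_{k-1}^2 + N_{k-1}.
N_0 = 4
N_1 = 4 + 4^2 + 4^2 + 4 = 40
Terms of depth exactly 1: N_1 − N_0 = 40 − 4 = 36.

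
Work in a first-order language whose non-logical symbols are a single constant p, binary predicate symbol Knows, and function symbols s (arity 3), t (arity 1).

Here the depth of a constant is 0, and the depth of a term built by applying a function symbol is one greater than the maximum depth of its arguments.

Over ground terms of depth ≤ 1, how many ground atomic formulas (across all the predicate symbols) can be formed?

9

First count ground terms of depth ≤ 1.
Let N_k = |{terms of depth ≤ k}|. Then N_0 = 1 and N_k = 1 + N_{k-1}^3 + N_{k-1} for k ≥ 1 (one summand per function symbol, arity giving the exponent).
N_0 = 1
N_1 = 1 + 1^3 + 1 = 3
Explicitly: p, s(p, p, p), t(p).
So |H| = 3.
A ground atom is a predicate applied to a tuple of terms from H, so the count is the sum over predicates of |H|^arity:
  Knows: 3^2 = 9
Total ground atoms: 9.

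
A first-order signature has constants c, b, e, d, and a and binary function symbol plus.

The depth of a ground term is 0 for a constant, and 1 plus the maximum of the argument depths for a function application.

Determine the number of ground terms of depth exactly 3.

818125

Let N_k = |{terms of depth ≤ k}|. Then N_0 = 5 and N_k = 5 + N_{k-1}^2 for k ≥ 1 (one summand per function symbol, arity giving the exponent).
N_0 = 5
N_1 = 5 + 5^2 = 30
N_2 = 5 + 30^2 = 905
N_3 = 5 + 905^2 = 819030
Terms of depth exactly 3: N_3 − N_2 = 819030 − 905 = 818125.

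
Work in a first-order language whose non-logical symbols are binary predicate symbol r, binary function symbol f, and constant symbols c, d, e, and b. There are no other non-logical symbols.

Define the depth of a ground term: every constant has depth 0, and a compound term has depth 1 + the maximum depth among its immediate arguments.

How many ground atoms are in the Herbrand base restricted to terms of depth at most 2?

First count ground terms of depth ≤ 2.
Let N_k count ground terms of depth at most k. Each non-constant term of depth ≤ k is some function symbol applied to depth-≤(k−1) arguments, giving N_k = 4 + N_{k-1}^2.
N_0 = 4
N_1 = 4 + 4^2 = 20
N_2 = 4 + 20^2 = 404
So |H| = 404.
Each predicate of arity r yields |H|^r ground atoms (one per choice of an r-tuple from H):
  r: 404^2 = 163216
Total ground atoms: 163216.

163216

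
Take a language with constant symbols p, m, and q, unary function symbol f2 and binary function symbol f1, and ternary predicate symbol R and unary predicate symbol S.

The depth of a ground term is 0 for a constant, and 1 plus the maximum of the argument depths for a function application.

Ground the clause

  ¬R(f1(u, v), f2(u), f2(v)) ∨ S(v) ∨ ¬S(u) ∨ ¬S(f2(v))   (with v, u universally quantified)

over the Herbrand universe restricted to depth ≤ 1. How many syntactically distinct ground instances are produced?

225

Ground terms of depth ≤ 1:
  Let N_k = |{terms of depth ≤ k}|. Then N_0 = 3 and N_k = 3 + N_{k-1} + N_{k-1}^2 for k ≥ 1 (one summand per function symbol, arity giving the exponent).
  N_0 = 3
  N_1 = 3 + 3 + 3^2 = 15
So there are 15 ground terms available for substitution.
There are 2 variables to instantiate (v, u), each occurring in at least one literal, so different choices give different ground instances.
Number of ground instances = 15^2 = 225.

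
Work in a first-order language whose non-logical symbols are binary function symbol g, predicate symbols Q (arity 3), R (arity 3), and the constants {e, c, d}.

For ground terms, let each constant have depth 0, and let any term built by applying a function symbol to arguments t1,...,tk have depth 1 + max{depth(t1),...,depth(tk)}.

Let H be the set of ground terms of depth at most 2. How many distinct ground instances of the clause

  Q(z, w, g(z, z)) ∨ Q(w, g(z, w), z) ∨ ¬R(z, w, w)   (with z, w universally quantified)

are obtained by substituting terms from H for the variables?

21609

Ground terms of depth ≤ 2:
  If N_k denotes the number of depth-≤k ground terms, the 3 constants give N_0 = 3, and each function symbol of arity r contributes N_{k-1}^r new terms at level k: N_k = 3 + N_{k-1}^2.
  N_0 = 3
  N_1 = 3 + 3^2 = 12
  N_2 = 3 + 12^2 = 147
So there are 147 ground terms available for substitution.
The body mentions every one of the 2 quantified variables; since ground terms form a free algebra, no two substitutions collapse to the same formula.
Number of ground instances = 147^2 = 21609.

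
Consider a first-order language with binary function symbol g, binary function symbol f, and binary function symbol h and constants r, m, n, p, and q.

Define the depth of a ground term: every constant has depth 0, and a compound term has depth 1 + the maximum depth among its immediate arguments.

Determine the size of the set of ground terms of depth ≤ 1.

Write N_k for the number of ground terms of depth ≤ k. A term of depth ≤ k is either a constant or a function symbol applied to arguments of depth ≤ k−1, so N_k = 5 + N_{k-1}^2 + N_{k-1}^2 + N_{k-1}^2.
N_0 = 5
N_1 = 5 + 5^2 + 5^2 + 5^2 = 80

80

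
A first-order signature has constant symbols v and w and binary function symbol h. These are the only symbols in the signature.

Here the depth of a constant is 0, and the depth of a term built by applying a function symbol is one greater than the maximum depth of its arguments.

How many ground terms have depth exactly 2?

32

If N_k denotes the number of depth-≤k ground terms, the 2 constants give N_0 = 2, and each function symbol of arity r contributes N_{k-1}^r new terms at level k: N_k = 2 + N_{k-1}^2.
N_0 = 2
N_1 = 2 + 2^2 = 6
N_2 = 2 + 6^2 = 38
Terms of depth exactly 2: N_2 − N_1 = 38 − 6 = 32.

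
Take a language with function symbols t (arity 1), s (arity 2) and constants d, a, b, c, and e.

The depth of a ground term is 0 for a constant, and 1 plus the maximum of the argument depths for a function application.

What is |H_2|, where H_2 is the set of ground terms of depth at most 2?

1265

Count level by level. With function symbols t/1, s/2, the terms of depth ≤ k are the 5 constants together with each function applied to depth-≤(k−1) tuples, so N_k = 5 + N_{k-1} + N_{k-1}^2.
N_0 = 5
N_1 = 5 + 5 + 5^2 = 35
N_2 = 5 + 35 + 35^2 = 1265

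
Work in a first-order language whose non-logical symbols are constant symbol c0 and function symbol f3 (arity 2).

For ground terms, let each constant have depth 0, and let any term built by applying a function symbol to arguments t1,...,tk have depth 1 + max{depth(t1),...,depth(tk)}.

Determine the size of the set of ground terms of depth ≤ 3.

26

Write N_k for the number of ground terms of depth ≤ k. A term of depth ≤ k is either a constant or a function symbol applied to arguments of depth ≤ k−1, so N_k = 1 + N_{k-1}^2.
N_0 = 1
N_1 = 1 + 1^2 = 2
N_2 = 1 + 2^2 = 5
N_3 = 1 + 5^2 = 26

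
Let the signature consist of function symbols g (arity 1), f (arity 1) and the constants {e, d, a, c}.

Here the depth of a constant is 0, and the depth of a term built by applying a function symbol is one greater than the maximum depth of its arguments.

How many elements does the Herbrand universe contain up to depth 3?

Write N_k for the number of ground terms of depth ≤ k. A term of depth ≤ k is either a constant or a function symbol applied to arguments of depth ≤ k−1, so N_k = 4 + N_{k-1} + N_{k-1}.
N_0 = 4
N_1 = 4 + 4 + 4 = 12
N_2 = 4 + 12 + 12 = 28
N_3 = 4 + 28 + 28 = 60

60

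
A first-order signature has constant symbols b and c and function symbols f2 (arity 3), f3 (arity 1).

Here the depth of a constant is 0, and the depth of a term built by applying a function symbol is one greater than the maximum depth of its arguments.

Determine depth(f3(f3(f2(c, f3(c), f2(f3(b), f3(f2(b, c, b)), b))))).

6

depth(f3(c)) = 1 + depth(c) = 1 + 0 = 1
depth(f3(b)) = 1 + depth(b) = 1 + 0 = 1
depth(f2(b, c, b)) = 1 + max(0, 0, 0) = 1
depth(f3(f2(b, c, b))) = 1 + depth(f2(b, c, b)) = 1 + 1 = 2
depth(f2(f3(b), f3(f2(b, c, b)), b)) = 1 + max(1, 2, 0) = 3
depth(f2(c, f3(c), f2(f3(b), f3(f2(b, c, b)), b))) = 1 + max(0, 1, 3) = 4
depth(f3(f2(c, f3(c), f2(f3(b), f3(f2(b, c, b)), b)))) = 1 + depth(f2(c, f3(c), f2(f3(b), f3(f2(b, c, b)), b))) = 1 + 4 = 5
depth(f3(f3(f2(c, f3(c), f2(f3(b), f3(f2(b, c, b)), b))))) = 1 + depth(f3(f2(c, f3(c), f2(f3(b), f3(f2(b, c, b)), b)))) = 1 + 5 = 6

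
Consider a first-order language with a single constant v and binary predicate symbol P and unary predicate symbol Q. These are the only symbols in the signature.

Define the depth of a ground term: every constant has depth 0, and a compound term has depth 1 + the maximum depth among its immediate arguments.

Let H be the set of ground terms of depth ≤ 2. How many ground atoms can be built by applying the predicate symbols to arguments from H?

First count ground terms of depth ≤ 2.
With no function symbols every ground term is a constant, so there is exactly 1 ground term at every depth bound.
N_0 = 1
N_1 = 1
N_2 = 1
So |H| = 1.
A ground atom is a predicate applied to a tuple of terms from H, so the count is the sum over predicates of |H|^arity:
  P: 1^2 = 1;  Q: 1
Total ground atoms: 1 + 1 = 2.

2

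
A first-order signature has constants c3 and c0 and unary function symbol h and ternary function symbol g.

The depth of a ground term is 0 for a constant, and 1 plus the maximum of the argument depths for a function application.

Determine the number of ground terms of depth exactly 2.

Write N_k for the number of ground terms of depth ≤ k. A term of depth ≤ k is either a constant or a function symbol applied to arguments of depth ≤ k−1, so N_k = 2 + N_{k-1} + N_{k-1}^3.
N_0 = 2
N_1 = 2 + 2 + 2^3 = 12
N_2 = 2 + 12 + 12^3 = 1742
Terms of depth exactly 2: N_2 − N_1 = 1742 − 12 = 1730.

1730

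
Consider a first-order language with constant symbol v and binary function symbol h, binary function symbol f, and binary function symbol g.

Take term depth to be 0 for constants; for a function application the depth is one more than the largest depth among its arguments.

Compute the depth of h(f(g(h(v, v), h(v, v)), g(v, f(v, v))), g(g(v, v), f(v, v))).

depth(h(v, v)) = 1 + max(0, 0) = 1
depth(g(h(v, v), h(v, v))) = 1 + max(1, 1) = 2
depth(f(v, v)) = 1 + max(0, 0) = 1
depth(g(v, f(v, v))) = 1 + max(0, 1) = 2
depth(f(g(h(v, v), h(v, v)), g(v, f(v, v)))) = 1 + max(2, 2) = 3
depth(g(v, v)) = 1 + max(0, 0) = 1
depth(g(g(v, v), f(v, v))) = 1 + max(1, 1) = 2
depth(h(f(g(h(v, v), h(v, v)), g(v, f(v, v))), g(g(v, v), f(v, v)))) = 1 + max(3, 2) = 4

4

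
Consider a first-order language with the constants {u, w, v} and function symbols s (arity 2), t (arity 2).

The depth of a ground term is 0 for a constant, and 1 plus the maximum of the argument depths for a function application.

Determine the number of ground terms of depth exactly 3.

1565568

Let N_k count ground terms of depth at most k. Each non-constant term of depth ≤ k is some function symbol applied to depth-≤(k−1) arguments, giving N_k = 3 + N_{k-1}^2 + N_{k-1}^2.
N_0 = 3
N_1 = 3 + 3^2 + 3^2 = 21
N_2 = 3 + 21^2 + 21^2 = 885
N_3 = 3 + 885^2 + 885^2 = 1566453
Terms of depth exactly 3: N_3 − N_2 = 1566453 − 885 = 1565568.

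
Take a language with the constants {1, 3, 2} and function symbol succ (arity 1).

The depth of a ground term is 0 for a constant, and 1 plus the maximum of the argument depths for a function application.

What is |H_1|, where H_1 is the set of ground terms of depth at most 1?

If N_k denotes the number of depth-≤k ground terms, the 3 constants give N_0 = 3, and each function symbol of arity r contributes N_{k-1}^r new terms at level k: N_k = 3 + N_{k-1}.
N_0 = 3
N_1 = 3 + 3 = 6

6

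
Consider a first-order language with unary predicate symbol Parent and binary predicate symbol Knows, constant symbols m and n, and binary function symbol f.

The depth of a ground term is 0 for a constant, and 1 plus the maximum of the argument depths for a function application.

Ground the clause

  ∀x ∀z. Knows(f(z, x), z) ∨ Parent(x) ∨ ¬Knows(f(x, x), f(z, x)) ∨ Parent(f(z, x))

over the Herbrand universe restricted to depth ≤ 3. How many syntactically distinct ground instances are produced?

Ground terms of depth ≤ 3:
  Let N_k = |{terms of depth ≤ k}|. Then N_0 = 2 and N_k = 2 + N_{k-1}^2 for k ≥ 1 (one summand per function symbol, arity giving the exponent).
  N_0 = 2
  N_1 = 2 + 2^2 = 6
  N_2 = 2 + 6^2 = 38
  N_3 = 2 + 38^2 = 1446
So there are 1446 ground terms available for substitution.
There are 2 variables to instantiate (x, z), each occurring in at least one literal, so different choices give different ground instances.
Number of ground instances = 1446^2 = 2090916.

2090916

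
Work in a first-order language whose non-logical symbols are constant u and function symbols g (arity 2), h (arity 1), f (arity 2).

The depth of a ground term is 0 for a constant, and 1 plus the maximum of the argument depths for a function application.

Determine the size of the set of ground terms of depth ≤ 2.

Let N_k count ground terms of depth at most k. Each non-constant term of depth ≤ k is some function symbol applied to depth-≤(k−1) arguments, giving N_k = 1 + N_{k-1}^2 + N_{k-1} + N_{k-1}^2.
N_0 = 1
N_1 = 1 + 1^2 + 1 + 1^2 = 4
N_2 = 1 + 4^2 + 4 + 4^2 = 37

37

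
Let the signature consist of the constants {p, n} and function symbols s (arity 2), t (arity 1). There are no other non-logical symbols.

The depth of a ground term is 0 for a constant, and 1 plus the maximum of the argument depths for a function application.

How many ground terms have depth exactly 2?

66

Let N_k = |{terms of depth ≤ k}|. Then N_0 = 2 and N_k = 2 + N_{k-1}^2 + N_{k-1} for k ≥ 1 (one summand per function symbol, arity giving the exponent).
N_0 = 2
N_1 = 2 + 2^2 + 2 = 8
N_2 = 2 + 8^2 + 8 = 74
Terms of depth exactly 2: N_2 − N_1 = 74 − 8 = 66.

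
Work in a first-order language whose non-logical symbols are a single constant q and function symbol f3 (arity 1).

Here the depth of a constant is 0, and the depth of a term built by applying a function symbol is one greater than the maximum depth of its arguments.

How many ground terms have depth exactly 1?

Write N_k for the number of ground terms of depth ≤ k. A term of depth ≤ k is either a constant or a function symbol applied to arguments of depth ≤ k−1, so N_k = 1 + N_{k-1}.
N_0 = 1
N_1 = 1 + 1 = 2
Terms of depth exactly 1: N_1 − N_0 = 2 − 1 = 1.

1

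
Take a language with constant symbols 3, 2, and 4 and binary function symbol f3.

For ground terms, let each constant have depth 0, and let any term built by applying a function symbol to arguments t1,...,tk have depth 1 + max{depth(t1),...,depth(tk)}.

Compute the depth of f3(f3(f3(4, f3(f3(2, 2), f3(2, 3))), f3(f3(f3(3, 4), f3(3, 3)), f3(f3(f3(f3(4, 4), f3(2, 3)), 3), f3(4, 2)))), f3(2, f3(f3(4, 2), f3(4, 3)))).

depth(f3(2, 2)) = 1 + max(0, 0) = 1
depth(f3(2, 3)) = 1 + max(0, 0) = 1
depth(f3(f3(2, 2), f3(2, 3))) = 1 + max(1, 1) = 2
depth(f3(4, f3(f3(2, 2), f3(2, 3)))) = 1 + max(0, 2) = 3
depth(f3(3, 4)) = 1 + max(0, 0) = 1
depth(f3(3, 3)) = 1 + max(0, 0) = 1
depth(f3(f3(3, 4), f3(3, 3))) = 1 + max(1, 1) = 2
depth(f3(4, 4)) = 1 + max(0, 0) = 1
depth(f3(f3(4, 4), f3(2, 3))) = 1 + max(1, 1) = 2
depth(f3(f3(f3(4, 4), f3(2, 3)), 3)) = 1 + max(2, 0) = 3
depth(f3(4, 2)) = 1 + max(0, 0) = 1
depth(f3(f3(f3(f3(4, 4), f3(2, 3)), 3), f3(4, 2))) = 1 + max(3, 1) = 4
depth(f3(f3(f3(3, 4), f3(3, 3)), f3(f3(f3(f3(4, 4), f3(2, 3)), 3), f3(4, 2)))) = 1 + max(2, 4) = 5
depth(f3(f3(4, f3(f3(2, 2), f3(2, 3))), f3(f3(f3(3, 4), f3(3, 3)), f3(f3(f3(f3(4, 4), f3(2, 3)), 3), f3(4, 2))))) = 1 + max(3, 5) = 6
depth(f3(4, 3)) = 1 + max(0, 0) = 1
depth(f3(f3(4, 2), f3(4, 3))) = 1 + max(1, 1) = 2
depth(f3(2, f3(f3(4, 2), f3(4, 3)))) = 1 + max(0, 2) = 3
depth(f3(f3(f3(4, f3(f3(2, 2), f3(2, 3))), f3(f3(f3(3, 4), f3(3, 3)), f3(f3(f3(f3(4, 4), f3(2, 3)), 3), f3(4, 2)))), f3(2, f3(f3(4, 2), f3(4, 3))))) = 1 + max(6, 3) = 7

7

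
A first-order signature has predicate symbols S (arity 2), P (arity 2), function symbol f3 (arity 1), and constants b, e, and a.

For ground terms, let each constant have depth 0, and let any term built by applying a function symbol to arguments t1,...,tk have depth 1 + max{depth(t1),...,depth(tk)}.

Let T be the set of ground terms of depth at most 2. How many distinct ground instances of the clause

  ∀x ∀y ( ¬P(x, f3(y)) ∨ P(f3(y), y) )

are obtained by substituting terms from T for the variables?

Ground terms of depth ≤ 2:
  Let N_k = |{terms of depth ≤ k}|. Then N_0 = 3 and N_k = 3 + N_{k-1} for k ≥ 1 (one summand per function symbol, arity giving the exponent).
  N_0 = 3
  N_1 = 3 + 3 = 6
  N_2 = 3 + 6 = 9
So there are 9 ground terms available for substitution.
The clause has 2 distinct variables (x, y), each appearing in the body. In the free term algebra distinct substitutions yield syntactically distinct ground instances.
Number of ground instances = 9^2 = 81.

81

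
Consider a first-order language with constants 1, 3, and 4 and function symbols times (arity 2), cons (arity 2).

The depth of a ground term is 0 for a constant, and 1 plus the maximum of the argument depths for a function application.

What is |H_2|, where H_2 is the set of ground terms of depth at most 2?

885

Count level by level. With function symbols times/2, cons/2, the terms of depth ≤ k are the 3 constants together with each function applied to depth-≤(k−1) tuples, so N_k = 3 + N_{k-1}^2 + N_{k-1}^2.
N_0 = 3
N_1 = 3 + 3^2 + 3^2 = 21
N_2 = 3 + 21^2 + 21^2 = 885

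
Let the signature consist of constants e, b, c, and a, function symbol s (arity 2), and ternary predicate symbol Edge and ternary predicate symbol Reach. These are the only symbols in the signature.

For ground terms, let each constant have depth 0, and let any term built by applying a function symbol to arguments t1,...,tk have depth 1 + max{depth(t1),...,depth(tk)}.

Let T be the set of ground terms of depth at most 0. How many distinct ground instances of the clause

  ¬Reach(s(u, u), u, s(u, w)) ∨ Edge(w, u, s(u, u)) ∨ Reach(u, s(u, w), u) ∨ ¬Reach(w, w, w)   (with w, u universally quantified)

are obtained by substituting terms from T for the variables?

16

Ground terms of depth ≤ 0:
  Count level by level. With function symbols s/2, the terms of depth ≤ k are the 4 constants together with each function applied to depth-≤(k−1) tuples, so N_k = 4 + N_{k-1}^2.
  N_0 = 4
  Explicitly: e, b, c, a.
So there are 4 ground terms available for substitution.
Each of w, u ranges independently over the available ground terms, and distinct assignments produce distinct instances.
Number of ground instances = 4^2 = 16.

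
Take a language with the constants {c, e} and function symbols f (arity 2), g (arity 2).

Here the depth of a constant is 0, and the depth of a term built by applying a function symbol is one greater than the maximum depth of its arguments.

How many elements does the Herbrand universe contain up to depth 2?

Count level by level. With function symbols f/2, g/2, the terms of depth ≤ k are the 2 constants together with each function applied to depth-≤(k−1) tuples, so N_k = 2 + N_{k-1}^2 + N_{k-1}^2.
N_0 = 2
N_1 = 2 + 2^2 + 2^2 = 10
N_2 = 2 + 10^2 + 10^2 = 202

202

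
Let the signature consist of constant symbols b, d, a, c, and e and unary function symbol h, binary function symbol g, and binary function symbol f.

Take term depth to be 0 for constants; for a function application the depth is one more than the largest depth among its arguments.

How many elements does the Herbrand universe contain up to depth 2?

7265

Write N_k for the number of ground terms of depth ≤ k. A term of depth ≤ k is either a constant or a function symbol applied to arguments of depth ≤ k−1, so N_k = 5 + N_{k-1} + N_{k-1}^2 + N_{k-1}^2.
N_0 = 5
N_1 = 5 + 5 + 5^2 + 5^2 = 60
N_2 = 5 + 60 + 60^2 + 60^2 = 7265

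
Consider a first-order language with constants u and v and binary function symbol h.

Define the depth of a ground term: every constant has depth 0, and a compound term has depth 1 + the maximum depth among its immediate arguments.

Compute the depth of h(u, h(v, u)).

2

depth(h(v, u)) = 1 + max(0, 0) = 1
depth(h(u, h(v, u))) = 1 + max(0, 1) = 2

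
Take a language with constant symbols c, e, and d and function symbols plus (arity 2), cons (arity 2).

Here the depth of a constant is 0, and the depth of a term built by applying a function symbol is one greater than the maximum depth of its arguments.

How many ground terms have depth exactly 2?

Let N_k = |{terms of depth ≤ k}|. Then N_0 = 3 and N_k = 3 + N_{k-1}^2 + N_{k-1}^2 for k ≥ 1 (one summand per function symbol, arity giving the exponent).
N_0 = 3
N_1 = 3 + 3^2 + 3^2 = 21
N_2 = 3 + 21^2 + 21^2 = 885
Terms of depth exactly 2: N_2 − N_1 = 885 − 21 = 864.

864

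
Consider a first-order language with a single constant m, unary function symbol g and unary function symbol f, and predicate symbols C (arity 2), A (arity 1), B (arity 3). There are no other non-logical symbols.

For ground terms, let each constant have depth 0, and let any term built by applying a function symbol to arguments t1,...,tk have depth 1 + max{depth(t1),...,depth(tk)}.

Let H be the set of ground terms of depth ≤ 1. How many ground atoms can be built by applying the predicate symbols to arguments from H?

First count ground terms of depth ≤ 1.
If N_k denotes the number of depth-≤k ground terms, the 1 constant gives N_0 = 1, and each function symbol of arity r contributes N_{k-1}^r new terms at level k: N_k = 1 + N_{k-1} + N_{k-1}.
N_0 = 1
N_1 = 1 + 1 + 1 = 3
So |H| = 3.
Ground atoms are formed by filling each argument slot of a predicate with a term from H, so an r-ary predicate gives |H|^r atoms:
  C: 3^2 = 9;  A: 3;  B: 3^3 = 27
Total ground atoms: 9 + 3 + 27 = 39.

39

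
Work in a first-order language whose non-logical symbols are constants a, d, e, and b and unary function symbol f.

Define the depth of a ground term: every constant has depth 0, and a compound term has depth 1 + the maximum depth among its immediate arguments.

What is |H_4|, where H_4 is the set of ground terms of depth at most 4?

Count level by level. With function symbols f/1, the terms of depth ≤ k are the 4 constants together with each function applied to depth-≤(k−1) tuples, so N_k = 4 + N_{k-1}.
N_0 = 4
N_1 = 4 + 4 = 8
N_2 = 4 + 8 = 12
N_3 = 4 + 12 = 16
N_4 = 4 + 16 = 20

20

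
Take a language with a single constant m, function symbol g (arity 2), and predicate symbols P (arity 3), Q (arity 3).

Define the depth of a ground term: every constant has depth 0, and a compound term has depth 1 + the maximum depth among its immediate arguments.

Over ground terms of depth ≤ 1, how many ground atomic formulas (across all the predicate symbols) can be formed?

16

First count ground terms of depth ≤ 1.
Let N_k = |{terms of depth ≤ k}|. Then N_0 = 1 and N_k = 1 + N_{k-1}^2 for k ≥ 1 (one summand per function symbol, arity giving the exponent).
N_0 = 1
N_1 = 1 + 1^2 = 2
So |H| = 2.
Ground atoms are formed by filling each argument slot of a predicate with a term from H, so an r-ary predicate gives |H|^r atoms:
  P: 2^3 = 8;  Q: 2^3 = 8
Total ground atoms: 8 + 8 = 16.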